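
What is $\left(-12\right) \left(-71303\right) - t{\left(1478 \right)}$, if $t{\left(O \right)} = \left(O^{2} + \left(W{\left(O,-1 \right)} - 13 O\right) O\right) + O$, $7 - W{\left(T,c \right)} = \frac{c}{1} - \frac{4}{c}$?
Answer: $27062054$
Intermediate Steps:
$W{\left(T,c \right)} = 7 - c + \frac{4}{c}$ ($W{\left(T,c \right)} = 7 - \left(\frac{c}{1} - \frac{4}{c}\right) = 7 - \left(c 1 - \frac{4}{c}\right) = 7 - \left(c - \frac{4}{c}\right) = 7 - c + \frac{4}{c}$)
$t{\left(O \right)} = O + O^{2} + O \left(4 - 13 O\right)$ ($t{\left(O \right)} = \left(O^{2} + \left(\left(7 - -1 + \frac{4}{-1}\right) - 13 O\right) O\right) + O = \left(O^{2} + \left(\left(7 + 1 + 4 \left(-1\right)\right) - 13 O\right) O\right) + O = \left(O^{2} + \left(\left(7 + 1 - 4\right) - 13 O\right) O\right) + O = \left(O^{2} + \left(4 - 13 O\right) O\right) + O = \left(O^{2} + O \left(4 - 13 O\right)\right) + O = O + O^{2} + O \left(4 - 13 O\right)$)
$\left(-12\right) \left(-71303\right) - t{\left(1478 \right)} = \left(-12\right) \left(-71303\right) - 1478 \left(5 - 17736\right) = 855636 - 1478 \left(5 - 17736\right) = 855636 - 1478 \left(-17731\right) = 855636 - -26206418 = 855636 + 26206418 = 27062054$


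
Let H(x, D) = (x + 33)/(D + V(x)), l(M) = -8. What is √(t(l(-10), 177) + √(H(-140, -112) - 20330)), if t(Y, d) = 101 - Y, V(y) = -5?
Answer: √(165789 + 39*I*√30920539)/39 ≈ 12.01 + 5.936*I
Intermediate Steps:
H(x, D) = (33 + x)/(-5 + D) (H(x, D) = (x + 33)/(D - 5) = (33 + x)/(-5 + D))
√(t(l(-10), 177) + √(H(-140, -112) - 20330)) = √((101 - 1*(-8)) + √((33 - 140)/(-5 - 112) - 20330)) = √((101 + 8) + √(-107/(-117) - 20330)) = √(109 + √(-1/117*(-107) - 20330)) = √(109 + √(107/117 - 20330)) = √(109 + √(-2378503/117)) = √(109 + I*√30920539/39)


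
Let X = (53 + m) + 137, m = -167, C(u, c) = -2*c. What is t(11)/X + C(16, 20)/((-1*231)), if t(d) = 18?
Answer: 5078/5313 ≈ 0.95577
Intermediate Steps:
X = 23 (X = (53 - 167) + 137 = -114 + 137 = 23)
t(11)/X + C(16, 20)/((-1*231)) = 18/23 + (-2*20)/((-1*231)) = 18*(1/23) - 40/(-231) = 18/23 - 40*(-1/231) = 18/23 + 40/231 = 5078/5313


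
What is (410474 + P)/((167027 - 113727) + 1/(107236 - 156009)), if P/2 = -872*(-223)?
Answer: 1856593018/123790519 ≈ 14.998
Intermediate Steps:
P = 388912 (P = 2*(-872*(-223)) = 2*194456 = 388912)
(410474 + P)/((167027 - 113727) + 1/(107236 - 156009)) = (410474 + 388912)/((167027 - 113727) + 1/(107236 - 156009)) = 799386/(53300 + 1/(-48773)) = 799386/(53300 - 1/48773) = 799386/(2599600899/48773) = 799386*(48773/2599600899) = 1856593018/123790519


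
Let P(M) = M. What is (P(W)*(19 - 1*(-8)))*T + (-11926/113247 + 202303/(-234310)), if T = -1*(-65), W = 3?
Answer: 139680567972149/26534904570 ≈ 5264.0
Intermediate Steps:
T = 65
(P(W)*(19 - 1*(-8)))*T + (-11926/113247 + 202303/(-234310)) = (3*(19 - 1*(-8)))*65 + (-11926/113247 + 202303/(-234310)) = (3*(19 + 8))*65 + (-11926*1/113247 + 202303*(-1/234310)) = (3*27)*65 + (-11926/113247 - 202303/234310) = 81*65 - 25704588901/26534904570 = 5265 - 25704588901/26534904570 = 139680567972149/26534904570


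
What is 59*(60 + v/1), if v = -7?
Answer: 3127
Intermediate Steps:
59*(60 + v/1) = 59*(60 - 7/1) = 59*(60 - 7*1) = 59*(60 - 7) = 59*53 = 3127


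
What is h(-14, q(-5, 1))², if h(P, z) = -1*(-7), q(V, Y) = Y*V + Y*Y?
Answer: 49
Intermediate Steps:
q(V, Y) = Y² + V*Y (q(V, Y) = V*Y + Y² = Y² + V*Y)
h(P, z) = 7
h(-14, q(-5, 1))² = 7² = 49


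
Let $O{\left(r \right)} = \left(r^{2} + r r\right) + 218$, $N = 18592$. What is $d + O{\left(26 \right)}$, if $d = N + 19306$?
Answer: $39468$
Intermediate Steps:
$O{\left(r \right)} = 218 + 2 r^{2}$ ($O{\left(r \right)} = \left(r^{2} + r^{2}\right) + 218 = 2 r^{2} + 218 = 218 + 2 r^{2}$)
$d = 37898$ ($d = 18592 + 19306 = 37898$)
$d + O{\left(26 \right)} = 37898 + \left(218 + 2 \cdot 26^{2}\right) = 37898 + \left(218 + 2 \cdot 676\right) = 37898 + \left(218 + 1352\right) = 37898 + 1570 = 39468$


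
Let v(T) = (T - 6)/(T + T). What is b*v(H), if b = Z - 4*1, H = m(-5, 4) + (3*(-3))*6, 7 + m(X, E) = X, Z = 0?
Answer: -24/11 ≈ -2.1818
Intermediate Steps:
m(X, E) = -7 + X
H = -66 (H = (-7 - 5) + (3*(-3))*6 = -12 - 9*6 = -12 - 54 = -66)
v(T) = (-6 + T)/(2*T) (v(T) = (-6 + T)/((2*T)) = (-6 + T)*(1/(2*T)) = (-6 + T)/(2*T))
b = -4 (b = 0 - 4*1 = 0 - 4 = -4)
b*v(H) = -2*(-6 - 66)/(-66) = -2*(-1)*(-72)/66 = -4*6/11 = -24/11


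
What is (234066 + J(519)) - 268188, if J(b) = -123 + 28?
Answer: -34217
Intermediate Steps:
J(b) = -95
(234066 + J(519)) - 268188 = (234066 - 95) - 268188 = 233971 - 268188 = -34217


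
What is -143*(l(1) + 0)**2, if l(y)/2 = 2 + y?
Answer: -5148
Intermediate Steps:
l(y) = 4 + 2*y (l(y) = 2*(2 + y) = 4 + 2*y)
-143*(l(1) + 0)**2 = -143*((4 + 2*1) + 0)**2 = -143*((4 + 2) + 0)**2 = -143*(6 + 0)**2 = -143*6**2 = -143*36 = -5148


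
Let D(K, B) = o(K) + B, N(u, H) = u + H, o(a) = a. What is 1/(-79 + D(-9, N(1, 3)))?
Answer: -1/84 ≈ -0.011905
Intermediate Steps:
N(u, H) = H + u
D(K, B) = B + K (D(K, B) = K + B = B + K)
1/(-79 + D(-9, N(1, 3))) = 1/(-79 + ((3 + 1) - 9)) = 1/(-79 + (4 - 9)) = 1/(-79 - 5) = 1/(-84) = -1/84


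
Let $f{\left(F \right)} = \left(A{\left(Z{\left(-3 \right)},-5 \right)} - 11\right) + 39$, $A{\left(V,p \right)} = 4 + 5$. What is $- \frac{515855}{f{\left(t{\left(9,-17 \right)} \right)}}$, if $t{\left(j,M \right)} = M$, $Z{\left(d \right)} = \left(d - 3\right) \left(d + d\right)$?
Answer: $- \frac{515855}{37} \approx -13942.0$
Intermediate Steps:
$Z{\left(d \right)} = 2 d \left(-3 + d\right)$ ($Z{\left(d \right)} = \left(-3 + d\right) 2 d = 2 d \left(-3 + d\right)$)
$A{\left(V,p \right)} = 9$
$f{\left(F \right)} = 37$ ($f{\left(F \right)} = \left(9 - 11\right) + 39 = -2 + 39 = 37$)
$- \frac{515855}{f{\left(t{\left(9,-17 \right)} \right)}} = - \frac{515855}{37}$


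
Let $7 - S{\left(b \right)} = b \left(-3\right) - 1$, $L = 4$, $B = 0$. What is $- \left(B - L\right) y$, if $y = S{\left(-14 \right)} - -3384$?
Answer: $13400$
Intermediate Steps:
$S{\left(b \right)} = 8 + 3 b$ ($S{\left(b \right)} = 7 - \left(b \left(-3\right) - 1\right) = 7 - \left(- 3 b - 1\right) = 7 - \left(-1 - 3 b\right) = 7 + \left(1 + 3 b\right) = 8 + 3 b$)
$y = 3350$ ($y = \left(8 + 3 \left(-14\right)\right) - -3384 = \left(8 - 42\right) + 3384 = -34 + 3384 = 3350$)
$- \left(B - L\right) y = - \left(0 - 4\right) 3350 = - \left(-4\right) 3350 = \left(-1\right) \left(-13400\right) = 13400$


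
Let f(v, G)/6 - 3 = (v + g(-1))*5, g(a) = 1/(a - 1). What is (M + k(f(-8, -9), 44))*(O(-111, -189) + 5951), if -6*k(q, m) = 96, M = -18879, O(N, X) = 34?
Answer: -113086575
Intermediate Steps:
g(a) = 1/(-1 + a)
f(v, G) = 3 + 30*v (f(v, G) = 18 + 6*((v + 1/(-1 - 1))*5) = 18 + 6*((v + 1/(-2))*5) = 18 + 6*((v - ½)*5) = 18 + 6*((-½ + v)*5) = 18 + 6*(-5/2 + 5*v) = 18 + (-15 + 30*v) = 3 + 30*v)
k(q, m) = -16 (k(q, m) = -⅙*96 = -16)
(M + k(f(-8, -9), 44))*(O(-111, -189) + 5951) = (-18879 - 16)*(34 + 5951) = -18895*5985 = -113086575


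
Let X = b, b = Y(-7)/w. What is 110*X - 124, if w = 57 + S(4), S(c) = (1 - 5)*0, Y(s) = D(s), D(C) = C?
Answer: -7838/57 ≈ -137.51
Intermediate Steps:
Y(s) = s
S(c) = 0 (S(c) = -4*0 = 0)
w = 57 (w = 57 + 0 = 57)
b = -7/57 ≈ -0.12281
X = -7/57 ≈ -0.12281
110*X - 124 = 110*(-7/57) - 124 = -770/57 - 124 = -7838/57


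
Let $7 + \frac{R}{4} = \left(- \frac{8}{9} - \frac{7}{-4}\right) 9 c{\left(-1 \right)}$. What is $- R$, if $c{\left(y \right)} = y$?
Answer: $59$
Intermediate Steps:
$R = -59$ ($R = -28 + 4 \left(- \frac{8}{9} - \frac{7}{-4}\right) 9 \left(-1\right) = -28 + 4 \left(\left(-8\right) \frac{1}{9} - - \frac{7}{4}\right) 9 \left(-1\right) = -28 + 4 \left(- \frac{8}{9} + \frac{7}{4}\right) 9 \left(-1\right) = -28 + 4 \cdot \frac{31}{36} \cdot 9 \left(-1\right) = -28 + 4 \cdot \frac{31}{4} \left(-1\right) = -28 + 4 \left(- \frac{31}{4}\right) = -28 - 31 = -59$)
$- R = \left(-1\right) \left(-59\right) = 59$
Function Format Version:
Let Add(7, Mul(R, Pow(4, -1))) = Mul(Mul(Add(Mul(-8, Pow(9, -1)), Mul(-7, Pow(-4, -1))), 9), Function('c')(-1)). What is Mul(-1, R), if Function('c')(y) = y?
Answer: 59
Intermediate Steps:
R = -59 (R = Add(-28, Mul(4, Mul(Mul(Add(Mul(-8, Pow(9, -1)), Mul(-7, Pow(-4, -1))), 9), -1))) = Add(-28, Mul(4, Mul(Mul(Add(Mul(-8, Rational(1, 9)), Mul(-7, Rational(-1, 4))), 9), -1))) = Add(-28, Mul(4, Mul(Mul(Add(Rational(-8, 9), Rational(7, 4)), 9), -1))) = Add(-28, Mul(4, Mul(Mul(Rational(31, 36), 9), -1))) = Add(-28, Mul(4, Mul(Rational(31, 4), -1))) = Add(-28, Mul(4, Rational(-31, 4))) = Add(-28, -31) = -59)
Mul(-1, R) = Mul(-1, -59) = 59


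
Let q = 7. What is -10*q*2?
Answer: -140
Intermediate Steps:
-10*q*2 = -10*7*2 = -70*2 = -140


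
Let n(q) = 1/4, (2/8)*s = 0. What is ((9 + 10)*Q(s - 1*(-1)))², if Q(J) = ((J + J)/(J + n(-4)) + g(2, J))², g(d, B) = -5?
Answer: 30151081/625 ≈ 48242.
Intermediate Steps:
s = 0 (s = 4*0 = 0)
n(q) = ¼
Q(J) = (-5 + 2*J/(¼ + J))² (Q(J) = ((J + J)/(J + ¼) - 5)² = ((2*J)/(¼ + J) - 5)² = (2*J/(¼ + J) - 5)² = (-5 + 2*J/(¼ + J))²)
((9 + 10)*Q(s - 1*(-1)))² = ((9 + 10)*((5 + 12*(0 - 1*(-1)))²/(1 + 4*(0 - 1*(-1)))²))² = (19*((5 + 12*(0 + 1))²/(1 + 4*(0 + 1))²))² = (19*((5 + 12*1)²/(1 + 4*1)²))² = (19*((5 + 12)²/(1 + 4)²))² = (19*(17²/5²))² = (19*((1/25)*289))² = (19*(289/25))² = (5491/25)² = 30151081/625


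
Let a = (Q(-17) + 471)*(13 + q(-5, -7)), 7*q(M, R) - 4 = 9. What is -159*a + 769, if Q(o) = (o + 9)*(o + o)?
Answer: -12280865/7 ≈ -1.7544e+6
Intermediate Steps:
q(M, R) = 13/7 (q(M, R) = 4/7 + (1/7)*9 = 4/7 + 9/7 = 13/7)
Q(o) = 2*o*(9 + o) (Q(o) = (9 + o)*(2*o) = 2*o*(9 + o))
a = 77272/7 (a = (2*(-17)*(9 - 17) + 471)*(13 + 13/7) = (2*(-17)*(-8) + 471)*(104/7) = (272 + 471)*(104/7) = 743*(104/7) = 77272/7 ≈ 11039.)
-159*a + 769 = -159*77272/7 + 769 = -12286248/7 + 769 = -12280865/7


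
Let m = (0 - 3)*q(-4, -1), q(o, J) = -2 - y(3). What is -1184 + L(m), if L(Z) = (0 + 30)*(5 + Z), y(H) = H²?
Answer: -44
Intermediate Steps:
q(o, J) = -11 (q(o, J) = -2 - 1*3² = -2 - 1*9 = -2 - 9 = -11)
m = 33 (m = (0 - 3)*(-11) = -3*(-11) = 33)
L(Z) = 150 + 30*Z (L(Z) = 30*(5 + Z) = 150 + 30*Z)
-1184 + L(m) = -1184 + (150 + 30*33) = -1184 + (150 + 990) = -1184 + 1140 = -44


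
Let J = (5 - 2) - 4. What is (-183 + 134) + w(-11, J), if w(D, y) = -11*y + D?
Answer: -49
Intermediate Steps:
J = -1 (J = 3 - 4 = -1)
w(D, y) = D - 11*y
(-183 + 134) + w(-11, J) = (-183 + 134) + (-11 - 11*(-1)) = -49 + (-11 + 11) = -49 + 0 = -49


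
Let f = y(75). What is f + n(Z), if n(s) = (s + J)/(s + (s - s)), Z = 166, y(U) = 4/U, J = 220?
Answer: 14807/6225 ≈ 2.3786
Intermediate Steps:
n(s) = (220 + s)/s (n(s) = (s + 220)/(s + (s - s)) = (220 + s)/(s + 0) = (220 + s)/s)
f = 4/75 ≈ 0.053333
f + n(Z) = 4/75 + (220 + 166)/166 = 4/75 + (1/166)*386 = 4/75 + 193/83 = 14807/6225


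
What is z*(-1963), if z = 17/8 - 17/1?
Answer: 233597/8 ≈ 29200.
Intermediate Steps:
z = -119/8 (z = 17*(⅛) - 17*1 = 17/8 - 17 = -119/8 ≈ -14.875)
z*(-1963) = -119/8*(-1963) = 233597/8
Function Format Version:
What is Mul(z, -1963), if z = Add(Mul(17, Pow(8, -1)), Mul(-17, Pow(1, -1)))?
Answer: Rational(233597, 8) ≈ 29200.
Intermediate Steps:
z = Rational(-119, 8) (z = Add(Mul(17, Rational(1, 8)), Mul(-17, 1)) = Add(Rational(17, 8), -17) = Rational(-119, 8) ≈ -14.875)
Mul(z, -1963) = Mul(Rational(-119, 8), -1963) = Rational(233597, 8)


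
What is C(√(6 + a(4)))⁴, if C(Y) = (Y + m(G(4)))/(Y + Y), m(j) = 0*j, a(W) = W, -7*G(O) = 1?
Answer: 1/16 ≈ 0.062500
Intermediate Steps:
G(O) = -⅐ (G(O) = -⅐*1 = -⅐)
m(j) = 0
C(Y) = ½ (C(Y) = (Y + 0)/(Y + Y) = Y/((2*Y)) = Y*(1/(2*Y)) = ½)
C(√(6 + a(4)))⁴ = (½)⁴ = 1/16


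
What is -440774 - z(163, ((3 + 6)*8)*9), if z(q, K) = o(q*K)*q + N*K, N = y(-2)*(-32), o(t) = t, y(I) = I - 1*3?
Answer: -17761166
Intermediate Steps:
y(I) = -3 + I (y(I) = I - 3 = -3 + I)
N = 160 (N = (-3 - 2)*(-32) = -5*(-32) = 160)
z(q, K) = 160*K + K*q**2 (z(q, K) = (q*K)*q + 160*K = (K*q)*q + 160*K = K*q**2 + 160*K = 160*K + K*q**2)
-440774 - z(163, ((3 + 6)*8)*9) = -440774 - ((3 + 6)*8)*9*(160 + 163**2) = -440774 - (9*8)*9*(160 + 26569) = -440774 - 72*9*26729 = -440774 - 648*26729 = -440774 - 1*17320392 = -440774 - 17320392 = -17761166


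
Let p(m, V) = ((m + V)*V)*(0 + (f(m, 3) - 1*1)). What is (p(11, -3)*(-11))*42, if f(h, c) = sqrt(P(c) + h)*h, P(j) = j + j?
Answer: -11088 + 121968*sqrt(17) ≈ 4.9180e+5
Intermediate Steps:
P(j) = 2*j
f(h, c) = h*sqrt(h + 2*c) (f(h, c) = sqrt(2*c + h)*h = sqrt(h + 2*c)*h = h*sqrt(h + 2*c))
p(m, V) = V*(-1 + m*sqrt(6 + m))*(V + m) (p(m, V) = ((m + V)*V)*(0 + (m*sqrt(m + 2*3) - 1*1)) = ((V + m)*V)*(0 + (m*sqrt(m + 6) - 1)) = (V*(V + m))*(0 + (m*sqrt(6 + m) - 1)) = (V*(V + m))*(0 + (-1 + m*sqrt(6 + m))) = (V*(V + m))*(-1 + m*sqrt(6 + m)) = V*(-1 + m*sqrt(6 + m))*(V + m))
(p(11, -3)*(-11))*42 = (-3*(-1*(-3) - 1*11 + 11**2*sqrt(6 + 11) - 3*11*sqrt(6 + 11))*(-11))*42 = (-3*(3 - 11 + 121*sqrt(17) - 3*11*sqrt(17))*(-11))*42 = (-3*(3 - 11 + 121*sqrt(17) - 33*sqrt(17))*(-11))*42 = (-3*(-8 + 88*sqrt(17))*(-11))*42 = ((24 - 264*sqrt(17))*(-11))*42 = (-264 + 2904*sqrt(17))*42 = -11088 + 121968*sqrt(17)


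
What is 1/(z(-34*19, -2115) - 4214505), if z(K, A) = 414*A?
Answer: -1/5090115 ≈ -1.9646e-7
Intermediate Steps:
1/(z(-34*19, -2115) - 4214505) = 1/(414*(-2115) - 4214505) = 1/(-875610 - 4214505) = 1/(-5090115) = -1/5090115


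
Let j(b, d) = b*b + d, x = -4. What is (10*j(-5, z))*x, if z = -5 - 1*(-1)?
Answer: -840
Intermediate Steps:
z = -4 (z = -5 + 1 = -4)
j(b, d) = d + b² (j(b, d) = b² + d = d + b²)
(10*j(-5, z))*x = (10*(-4 + (-5)²))*(-4) = (10*(-4 + 25))*(-4) = (10*21)*(-4) = 210*(-4) = -840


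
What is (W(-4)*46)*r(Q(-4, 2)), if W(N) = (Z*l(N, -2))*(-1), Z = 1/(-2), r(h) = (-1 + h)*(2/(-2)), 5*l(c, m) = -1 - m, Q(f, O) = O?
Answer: -23/5 ≈ -4.6000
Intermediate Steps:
l(c, m) = -1/5 - m/5 (l(c, m) = (-1 - m)/5 = -1/5 - m/5)
r(h) = 1 - h (r(h) = (-1 + h)*(2*(-1/2)) = (-1 + h)*(-1) = 1 - h)
Z = -1/2 ≈ -0.50000
W(N) = 1/10 (W(N) = -(-1/5 - 1/5*(-2))/2*(-1) = -(-1/5 + 2/5)/2*(-1) = -1/2*1/5*(-1) = -1/10*(-1) = 1/10)
(W(-4)*46)*r(Q(-4, 2)) = ((1/10)*46)*(1 - 1*2) = 23*(1 - 2)/5 = (23/5)*(-1) = -23/5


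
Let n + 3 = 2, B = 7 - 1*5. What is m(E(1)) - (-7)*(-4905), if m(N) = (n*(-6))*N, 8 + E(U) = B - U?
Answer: -34377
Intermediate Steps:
B = 2 (B = 7 - 5 = 2)
n = -1 (n = -3 + 2 = -1)
E(U) = -6 - U (E(U) = -8 + (2 - U) = -6 - U)
m(N) = 6*N (m(N) = (-1*(-6))*N = 6*N)
m(E(1)) - (-7)*(-4905) = 6*(-6 - 1*1) - (-7)*(-4905) = 6*(-6 - 1) - 1*34335 = 6*(-7) - 34335 = -42 - 34335 = -34377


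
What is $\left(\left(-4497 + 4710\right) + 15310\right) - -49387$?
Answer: $64910$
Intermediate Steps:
$\left(\left(-4497 + 4710\right) + 15310\right) - -49387 = \left(213 + 15310\right) + 49387 = 15523 + 49387 = 64910$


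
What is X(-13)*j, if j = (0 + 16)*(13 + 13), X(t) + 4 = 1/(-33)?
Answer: -55328/33 ≈ -1676.6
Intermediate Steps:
X(t) = -133/33 (X(t) = -4 + 1/(-33) = -4 - 1/33 = -133/33)
j = 416 (j = 16*26 = 416)
X(-13)*j = -133/33*416 = -55328/33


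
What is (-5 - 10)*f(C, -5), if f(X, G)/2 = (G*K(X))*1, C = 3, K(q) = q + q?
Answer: 900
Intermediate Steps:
K(q) = 2*q
f(X, G) = 4*G*X (f(X, G) = 2*((G*(2*X))*1) = 2*((2*G*X)*1) = 2*(2*G*X) = 4*G*X)
(-5 - 10)*f(C, -5) = (-5 - 10)*(4*(-5)*3) = -15*(-60) = 900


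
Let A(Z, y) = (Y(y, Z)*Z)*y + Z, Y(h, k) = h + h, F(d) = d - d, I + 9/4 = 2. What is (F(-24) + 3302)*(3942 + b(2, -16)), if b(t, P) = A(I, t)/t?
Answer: 52051077/4 ≈ 1.3013e+7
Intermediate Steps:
I = -¼ (I = -9/4 + 2 = -¼ ≈ -0.25000)
F(d) = 0
Y(h, k) = 2*h
A(Z, y) = Z + 2*Z*y² (A(Z, y) = ((2*y)*Z)*y + Z = (2*Z*y)*y + Z = 2*Z*y² + Z = Z + 2*Z*y²)
b(t, P) = (-¼ - t²/2)/t (b(t, P) = (-(1 + 2*t²)/4)/t = (-¼ - t²/2)/t)
(F(-24) + 3302)*(3942 + b(2, -16)) = (0 + 3302)*(3942 + (-½*2 - ¼/2)) = 3302*(3942 + (-1 - ¼*½)) = 3302*(3942 + (-1 - ⅛)) = 3302*(3942 - 9/8) = 3302*(31527/8) = 52051077/4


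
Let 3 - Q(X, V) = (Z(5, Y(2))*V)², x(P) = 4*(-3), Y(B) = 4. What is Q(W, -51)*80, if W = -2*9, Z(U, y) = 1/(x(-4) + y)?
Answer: -12045/4 ≈ -3011.3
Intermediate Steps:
x(P) = -12
Z(U, y) = 1/(-12 + y)
W = -18
Q(X, V) = 3 - V²/64 (Q(X, V) = 3 - (V/(-12 + 4))² = 3 - (V/(-8))² = 3 - (-V/8)² = 3 - V²/64)
Q(W, -51)*80 = (3 - 1/64*(-51)²)*80 = (3 - 1/64*2601)*80 = (3 - 2601/64)*80 = -2409/64*80 = -12045/4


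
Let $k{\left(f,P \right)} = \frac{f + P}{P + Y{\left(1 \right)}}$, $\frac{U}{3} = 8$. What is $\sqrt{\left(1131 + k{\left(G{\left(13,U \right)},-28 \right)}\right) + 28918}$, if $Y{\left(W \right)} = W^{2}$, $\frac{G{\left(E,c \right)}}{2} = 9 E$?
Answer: $\frac{\sqrt{2433351}}{9} \approx 173.32$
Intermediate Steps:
$U = 24$ ($U = 3 \cdot 8 = 24$)
$G{\left(E,c \right)} = 18 E$ ($G{\left(E,c \right)} = 2 \cdot 9 E = 18 E$)
$k{\left(f,P \right)} = \frac{P + f}{1 + P}$ ($k{\left(f,P \right)} = \frac{f + P}{P + 1^{2}} = \frac{P + f}{P + 1} = \frac{P + f}{1 + P}$)
$\sqrt{\left(1131 + k{\left(G{\left(13,U \right)},-28 \right)}\right) + 28918} = \sqrt{\left(1131 + \frac{-28 + 18 \cdot 13}{1 - 28}\right) + 28918} = \sqrt{\left(1131 + \frac{-28 + 234}{-27}\right) + 28918} = \sqrt{\left(1131 - \frac{206}{27}\right) + 28918} = \sqrt{\frac{30331}{27} + 28918} = \sqrt{\frac{811117}{27}} = \frac{\sqrt{2433351}}{9}$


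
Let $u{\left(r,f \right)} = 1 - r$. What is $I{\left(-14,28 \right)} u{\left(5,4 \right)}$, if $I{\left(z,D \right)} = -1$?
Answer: $4$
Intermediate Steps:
$I{\left(-14,28 \right)} u{\left(5,4 \right)} = - (1 - 5) = \left(-1\right) \left(-4\right) = 4$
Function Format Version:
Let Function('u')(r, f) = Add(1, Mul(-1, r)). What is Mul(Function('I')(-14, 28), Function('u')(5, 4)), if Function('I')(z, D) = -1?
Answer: 4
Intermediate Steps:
Mul(Function('I')(-14, 28), Function('u')(5, 4)) = Mul(-1, Add(1, Mul(-1, 5))) = Mul(-1, Add(1, -5)) = Mul(-1, -4) = 4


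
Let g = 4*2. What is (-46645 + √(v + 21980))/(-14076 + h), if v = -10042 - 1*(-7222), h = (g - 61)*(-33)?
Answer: 46645/12327 - 2*√4790/12327 ≈ 3.7727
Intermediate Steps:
g = 8
h = 1749 (h = (8 - 61)*(-33) = -53*(-33) = 1749)
v = -2820 (v = -10042 + 7222 = -2820)
(-46645 + √(v + 21980))/(-14076 + h) = (-46645 + √(-2820 + 21980))/(-14076 + 1749) = (-46645 + √19160)/(-12327) = (-46645 + 2*√4790)*(-1/12327) = 46645/12327 - 2*√4790/12327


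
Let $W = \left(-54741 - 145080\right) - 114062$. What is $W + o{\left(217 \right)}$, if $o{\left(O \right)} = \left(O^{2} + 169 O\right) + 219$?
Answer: $-229902$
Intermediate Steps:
$W = -313883$ ($W = -199821 - 114062 = -313883$)
$o{\left(O \right)} = 219 + O^{2} + 169 O$
$W + o{\left(217 \right)} = -313883 + \left(219 + 217^{2} + 169 \cdot 217\right) = -313883 + \left(219 + 47089 + 36673\right) = -313883 + 83981 = -229902$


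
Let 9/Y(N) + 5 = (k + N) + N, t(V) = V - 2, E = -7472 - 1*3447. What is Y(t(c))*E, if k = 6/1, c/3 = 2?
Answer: -10919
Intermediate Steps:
c = 6 (c = 3*2 = 6)
k = 6 (k = 6*1 = 6)
E = -10919 (E = -7472 - 3447 = -10919)
t(V) = -2 + V
Y(N) = 9/(1 + 2*N) (Y(N) = 9/(-5 + ((6 + N) + N)) = 9/(-5 + (6 + 2*N)) = 9/(1 + 2*N))
Y(t(c))*E = (9/(1 + 2*(-2 + 6)))*(-10919) = (9/(1 + 2*4))*(-10919) = (9/(1 + 8))*(-10919) = (9/9)*(-10919) = (9*(⅑))*(-10919) = 1*(-10919) = -10919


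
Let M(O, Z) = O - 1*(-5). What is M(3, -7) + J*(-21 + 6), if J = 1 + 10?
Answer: -157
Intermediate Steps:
M(O, Z) = 5 + O (M(O, Z) = O + 5 = 5 + O)
J = 11
M(3, -7) + J*(-21 + 6) = (5 + 3) + 11*(-21 + 6) = 8 + 11*(-15) = 8 - 165 = -157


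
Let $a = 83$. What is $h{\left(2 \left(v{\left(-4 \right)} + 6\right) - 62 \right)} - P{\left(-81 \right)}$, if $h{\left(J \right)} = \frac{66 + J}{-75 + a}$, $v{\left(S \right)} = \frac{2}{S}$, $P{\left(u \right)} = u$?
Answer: $\frac{663}{8} \approx 82.875$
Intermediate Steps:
$h{\left(J \right)} = \frac{33}{4} + \frac{J}{8}$ ($h{\left(J \right)} = \frac{66 + J}{-75 + 83} = \frac{66 + J}{8} = \left(66 + J\right) \frac{1}{8} = \frac{33}{4} + \frac{J}{8}$)
$h{\left(2 \left(v{\left(-4 \right)} + 6\right) - 62 \right)} - P{\left(-81 \right)} = \left(\frac{33}{4} + \frac{2 \left(\frac{2}{-4} + 6\right) - 62}{8}\right) - -81 = \left(\frac{33}{4} + \frac{2 \left(2 \left(- \frac{1}{4}\right) + 6\right) - 62}{8}\right) + 81 = \left(\frac{33}{4} + \frac{2 \left(- \frac{1}{2} + 6\right) - 62}{8}\right) + 81 = \left(\frac{33}{4} + \frac{2 \cdot \frac{11}{2} - 62}{8}\right) + 81 = \left(\frac{33}{4} + \frac{11 - 62}{8}\right) + 81 = \left(\frac{33}{4} + \frac{1}{8} \left(-51\right)\right) + 81 = \left(\frac{33}{4} - \frac{51}{8}\right) + 81 = \frac{15}{8} + 81 = \frac{663}{8}$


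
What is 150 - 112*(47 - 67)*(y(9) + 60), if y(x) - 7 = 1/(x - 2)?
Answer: 150550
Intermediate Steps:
y(x) = 7 + 1/(-2 + x) (y(x) = 7 + 1/(x - 2) = 7 + 1/(-2 + x))
150 - 112*(47 - 67)*(y(9) + 60) = 150 - 112*(47 - 67)*((-13 + 7*9)/(-2 + 9) + 60) = 150 - (-2240)*((-13 + 63)/7 + 60) = 150 - (-2240)*((1/7)*50 + 60) = 150 - (-2240)*(50/7 + 60) = 150 - (-2240)*470/7 = 150 - 112*(-9400/7) = 150 + 150400 = 150550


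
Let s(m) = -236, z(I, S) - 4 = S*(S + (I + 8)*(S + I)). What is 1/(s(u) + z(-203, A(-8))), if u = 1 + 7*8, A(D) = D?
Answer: -1/329328 ≈ -3.0365e-6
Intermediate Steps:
z(I, S) = 4 + S*(S + (8 + I)*(I + S)) (z(I, S) = 4 + S*(S + (I + 8)*(S + I)) = 4 + S*(S + (8 + I)*(I + S)))
u = 57 (u = 1 + 56 = 57)
1/(s(u) + z(-203, A(-8))) = 1/(-236 + (4 + 9*(-8)² - 203*(-8)² - 8*(-203)² + 8*(-203)*(-8))) = 1/(-236 + (4 + 9*64 - 203*64 - 8*41209 + 12992)) = 1/(-236 + (4 + 576 - 12992 - 329672 + 12992)) = 1/(-236 - 329092) = 1/(-329328) = -1/329328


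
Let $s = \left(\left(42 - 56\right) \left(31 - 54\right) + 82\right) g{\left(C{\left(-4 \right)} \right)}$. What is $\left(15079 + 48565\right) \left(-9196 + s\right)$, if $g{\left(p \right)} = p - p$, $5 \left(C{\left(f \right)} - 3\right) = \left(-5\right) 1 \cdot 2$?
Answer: $-585270224$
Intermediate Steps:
$C{\left(f \right)} = 1$ ($C{\left(f \right)} = 3 + \frac{\left(-5\right) 1 \cdot 2}{5} = 3 + \frac{\left(-5\right) 2}{5} = 3 + \frac{1}{5} \left(-10\right) = 3 - 2 = 1$)
$g{\left(p \right)} = 0$
$s = 0$ ($s = \left(\left(42 - 56\right) \left(31 - 54\right) + 82\right) 0 = \left(\left(-14\right) \left(-23\right) + 82\right) 0 = \left(322 + 82\right) 0 = 404 \cdot 0 = 0$)
$\left(15079 + 48565\right) \left(-9196 + s\right) = \left(15079 + 48565\right) \left(-9196 + 0\right) = 63644 \left(-9196\right) = -585270224$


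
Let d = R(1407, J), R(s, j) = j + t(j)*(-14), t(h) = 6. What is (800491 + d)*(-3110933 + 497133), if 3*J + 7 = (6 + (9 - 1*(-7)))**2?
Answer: -2092519410800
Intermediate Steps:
J = 159 (J = -7/3 + (6 + (9 - 1*(-7)))**2/3 = -7/3 + (6 + (9 + 7))**2/3 = -7/3 + (6 + 16)**2/3 = -7/3 + (1/3)*22**2 = -7/3 + (1/3)*484 = -7/3 + 484/3 = 159)
R(s, j) = -84 + j (R(s, j) = j + 6*(-14) = j - 84 = -84 + j)
d = 75 (d = -84 + 159 = 75)
(800491 + d)*(-3110933 + 497133) = (800491 + 75)*(-3110933 + 497133) = 800566*(-2613800) = -2092519410800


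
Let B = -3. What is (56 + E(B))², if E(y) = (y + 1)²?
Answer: 3600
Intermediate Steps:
E(y) = (1 + y)²
(56 + E(B))² = (56 + (1 - 3)²)² = (56 + (-2)²)² = (56 + 4)² = 60² = 3600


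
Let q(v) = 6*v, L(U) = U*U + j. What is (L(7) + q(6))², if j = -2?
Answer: 6889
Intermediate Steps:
L(U) = -2 + U² (L(U) = U*U - 2 = U² - 2 = -2 + U²)
(L(7) + q(6))² = ((-2 + 7²) + 6*6)² = ((-2 + 49) + 36)² = (47 + 36)² = 83² = 6889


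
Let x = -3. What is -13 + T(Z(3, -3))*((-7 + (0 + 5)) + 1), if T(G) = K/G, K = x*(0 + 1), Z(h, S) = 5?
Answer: -62/5 ≈ -12.400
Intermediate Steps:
K = -3 (K = -3*(0 + 1) = -3*1 = -3)
T(G) = -3/G
-13 + T(Z(3, -3))*((-7 + (0 + 5)) + 1) = -13 + (-3/5)*((-7 + (0 + 5)) + 1) = -13 + (-3*1/5)*((-7 + 5) + 1) = -13 - 3*(-2 + 1)/5 = -13 - 3/5*(-1) = -13 + 3/5 = -62/5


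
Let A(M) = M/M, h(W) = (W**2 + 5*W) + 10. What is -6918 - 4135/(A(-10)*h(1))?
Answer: -114823/16 ≈ -7176.4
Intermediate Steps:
h(W) = 10 + W**2 + 5*W
A(M) = 1
-6918 - 4135/(A(-10)*h(1)) = -6918 - 4135/(1*(10 + 1**2 + 5*1)) = -6918 - 4135/(1*(10 + 1 + 5)) = -6918 - 4135/(1*16) = -6918 - 4135/16 = -114823/16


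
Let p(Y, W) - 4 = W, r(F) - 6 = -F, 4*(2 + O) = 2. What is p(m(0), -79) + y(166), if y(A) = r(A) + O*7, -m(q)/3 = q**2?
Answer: -491/2 ≈ -245.50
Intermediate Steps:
O = -3/2 (O = -2 + (1/4)*2 = -2 + 1/2 = -3/2 ≈ -1.5000)
m(q) = -3*q**2
r(F) = 6 - F
p(Y, W) = 4 + W
y(A) = -9/2 - A (y(A) = (6 - A) - 3/2*7 = (6 - A) - 21/2 = -9/2 - A)
p(m(0), -79) + y(166) = (4 - 79) + (-9/2 - 1*166) = -75 + (-9/2 - 166) = -75 - 341/2 = -491/2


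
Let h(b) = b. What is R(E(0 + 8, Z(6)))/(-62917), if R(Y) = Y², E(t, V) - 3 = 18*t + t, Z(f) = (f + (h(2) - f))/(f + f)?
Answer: -24025/62917 ≈ -0.38185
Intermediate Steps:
Z(f) = 1/f (Z(f) = (f + (2 - f))/(f + f) = 2/((2*f)) = 2*(1/(2*f)) = 1/f)
E(t, V) = 3 + 19*t (E(t, V) = 3 + (18*t + t) = 3 + 19*t)
R(E(0 + 8, Z(6)))/(-62917) = (3 + 19*(0 + 8))²/(-62917) = (3 + 19*8)²*(-1/62917) = (3 + 152)²*(-1/62917) = 155²*(-1/62917) = 24025*(-1/62917) = -24025/62917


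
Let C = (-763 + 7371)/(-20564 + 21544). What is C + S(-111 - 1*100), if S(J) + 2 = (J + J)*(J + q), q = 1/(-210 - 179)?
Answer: 1212386174/13615 ≈ 89048.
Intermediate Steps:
q = -1/389 (q = 1/(-389) = -1/389 ≈ -0.0025707)
S(J) = -2 + 2*J*(-1/389 + J) (S(J) = -2 + (J + J)*(J - 1/389) = -2 + (2*J)*(-1/389 + J) = -2 + 2*J*(-1/389 + J))
C = 236/35 (C = 6608/980 = 6608*(1/980) = 236/35 ≈ 6.7429)
C + S(-111 - 1*100) = 236/35 + (-2 + 2*(-111 - 1*100)**2 - 2*(-111 - 1*100)/389) = 236/35 + (-2 + 2*(-111 - 100)**2 - 2*(-111 - 100)/389) = 236/35 + (-2 + 2*(-211)**2 - 2/389*(-211)) = 236/35 + (-2 + 2*44521 + 422/389) = 236/35 + (-2 + 89042 + 422/389) = 236/35 + 34636982/389 = 1212386174/13615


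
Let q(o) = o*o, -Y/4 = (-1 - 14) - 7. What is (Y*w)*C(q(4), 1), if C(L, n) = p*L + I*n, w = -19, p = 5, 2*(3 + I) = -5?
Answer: -124564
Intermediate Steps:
I = -11/2 (I = -3 + (½)*(-5) = -3 - 5/2 = -11/2 ≈ -5.5000)
Y = 88 (Y = -4*((-1 - 14) - 7) = -4*(-15 - 7) = -4*(-22) = 88)
q(o) = o²
C(L, n) = 5*L - 11*n/2
(Y*w)*C(q(4), 1) = (88*(-19))*(5*4² - 11/2*1) = -1672*(5*16 - 11/2) = -1672*(80 - 11/2) = -1672*149/2 = -124564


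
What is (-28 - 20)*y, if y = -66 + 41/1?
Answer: 1200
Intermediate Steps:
y = -25 (y = -66 + 41*1 = -66 + 41 = -25)
(-28 - 20)*y = (-28 - 20)*(-25) = -48*(-25) = 1200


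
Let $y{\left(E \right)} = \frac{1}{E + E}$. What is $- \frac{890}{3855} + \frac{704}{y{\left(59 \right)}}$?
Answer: $\frac{64048334}{771} \approx 83072.0$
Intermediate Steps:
$y{\left(E \right)} = \frac{1}{2 E}$
$- \frac{890}{3855} + \frac{704}{y{\left(59 \right)}} = - \frac{890}{3855} + \frac{704}{\frac{1}{2} \cdot \frac{1}{59}} = \left(-890\right) \frac{1}{3855} + \frac{704}{\frac{1}{2} \cdot \frac{1}{59}} = - \frac{178}{771} + 704 \frac{1}{\frac{1}{118}} = - \frac{178}{771} + 704 \cdot 118 = - \frac{178}{771} + 83072 = \frac{64048334}{771}$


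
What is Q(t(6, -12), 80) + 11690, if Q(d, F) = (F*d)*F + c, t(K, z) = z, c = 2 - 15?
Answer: -65123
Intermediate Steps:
c = -13
Q(d, F) = -13 + d*F² (Q(d, F) = (F*d)*F - 13 = d*F² - 13 = -13 + d*F²)
Q(t(6, -12), 80) + 11690 = (-13 - 12*80²) + 11690 = (-13 - 12*6400) + 11690 = (-13 - 76800) + 11690 = -76813 + 11690 = -65123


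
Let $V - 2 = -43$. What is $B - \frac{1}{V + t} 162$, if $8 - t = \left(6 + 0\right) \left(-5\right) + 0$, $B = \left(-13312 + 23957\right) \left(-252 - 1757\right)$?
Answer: $-21385751$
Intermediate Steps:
$V = -41$ ($V = 2 - 43 = -41$)
$B = -21385805$ ($B = 10645 \left(-2009\right) = -21385805$)
$t = 38$ ($t = 8 - \left(\left(6 + 0\right) \left(-5\right) + 0\right) = 8 - \left(6 \left(-5\right) + 0\right) = 8 - \left(-30 + 0\right) = 8 - -30 = 8 + 30 = 38$)
$B - \frac{1}{V + t} 162 = -21385805 - \frac{1}{-41 + 38} \cdot 162 = -21385805 - \frac{1}{-3} \cdot 162 = -21385805 - \left(- \frac{1}{3}\right) 162 = -21385805 - -54 = -21385805 + 54 = -21385751$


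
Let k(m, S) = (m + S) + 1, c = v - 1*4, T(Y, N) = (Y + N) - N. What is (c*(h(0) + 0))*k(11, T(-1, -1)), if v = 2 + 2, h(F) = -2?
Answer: 0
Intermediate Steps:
v = 4
T(Y, N) = Y (T(Y, N) = (N + Y) - N = Y)
c = 0 (c = 4 - 1*4 = 4 - 4 = 0)
k(m, S) = 1 + S + m (k(m, S) = (S + m) + 1 = 1 + S + m)
(c*(h(0) + 0))*k(11, T(-1, -1)) = (0*(-2 + 0))*(1 - 1 + 11) = (0*(-2))*11 = 0*11 = 0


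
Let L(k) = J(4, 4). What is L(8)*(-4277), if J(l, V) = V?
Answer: -17108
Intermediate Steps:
L(k) = 4
L(8)*(-4277) = 4*(-4277) = -17108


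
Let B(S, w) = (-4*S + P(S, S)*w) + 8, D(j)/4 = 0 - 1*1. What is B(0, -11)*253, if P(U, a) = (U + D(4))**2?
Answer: -42504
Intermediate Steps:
D(j) = -4 (D(j) = 4*(0 - 1*1) = 4*(0 - 1) = 4*(-1) = -4)
P(U, a) = (-4 + U)**2 (P(U, a) = (U - 4)**2 = (-4 + U)**2)
B(S, w) = 8 - 4*S + w*(-4 + S)**2 (B(S, w) = (-4*S + (-4 + S)**2*w) + 8 = (-4*S + w*(-4 + S)**2) + 8 = 8 - 4*S + w*(-4 + S)**2)
B(0, -11)*253 = (8 - 4*0 - 11*(-4 + 0)**2)*253 = (8 + 0 - 11*(-4)**2)*253 = (8 + 0 - 11*16)*253 = (8 + 0 - 176)*253 = -168*253 = -42504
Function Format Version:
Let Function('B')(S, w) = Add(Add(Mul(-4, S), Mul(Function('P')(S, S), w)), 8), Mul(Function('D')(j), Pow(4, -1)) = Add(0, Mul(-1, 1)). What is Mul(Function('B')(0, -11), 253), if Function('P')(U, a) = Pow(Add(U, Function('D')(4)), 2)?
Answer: -42504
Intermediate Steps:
Function('D')(j) = -4 (Function('D')(j) = Mul(4, Add(0, Mul(-1, 1))) = Mul(4, Add(0, -1)) = Mul(4, -1) = -4)
Function('P')(U, a) = Pow(Add(-4, U), 2) (Function('P')(U, a) = Pow(Add(U, -4), 2) = Pow(Add(-4, U), 2))
Function('B')(S, w) = Add(8, Mul(-4, S), Mul(w, Pow(Add(-4, S), 2))) (Function('B')(S, w) = Add(Add(Mul(-4, S), Mul(Pow(Add(-4, S), 2), w)), 8) = Add(Add(Mul(-4, S), Mul(w, Pow(Add(-4, S), 2))), 8) = Add(8, Mul(-4, S), Mul(w, Pow(Add(-4, S), 2))))
Mul(Function('B')(0, -11), 253) = Mul(Add(8, Mul(-4, 0), Mul(-11, Pow(Add(-4, 0), 2))), 253) = Mul(Add(8, 0, Mul(-11, Pow(-4, 2))), 253) = Mul(Add(8, 0, Mul(-11, 16)), 253) = Mul(Add(8, 0, -176), 253) = Mul(-168, 253) = -42504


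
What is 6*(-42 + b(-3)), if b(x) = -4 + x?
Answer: -294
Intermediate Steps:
6*(-42 + b(-3)) = 6*(-42 + (-4 - 3)) = 6*(-42 - 7) = 6*(-49) = -294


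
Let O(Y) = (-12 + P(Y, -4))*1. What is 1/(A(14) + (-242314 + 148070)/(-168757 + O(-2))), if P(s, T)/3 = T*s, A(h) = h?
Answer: 168745/2456674 ≈ 0.068688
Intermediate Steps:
P(s, T) = 3*T*s (P(s, T) = 3*(T*s) = 3*T*s)
O(Y) = -12 - 12*Y (O(Y) = (-12 + 3*(-4)*Y)*1 = (-12 - 12*Y)*1 = -12 - 12*Y)
1/(A(14) + (-242314 + 148070)/(-168757 + O(-2))) = 1/(14 + (-242314 + 148070)/(-168757 + (-12 - 12*(-2)))) = 1/(14 - 94244/(-168757 + (-12 + 24))) = 1/(14 - 94244/(-168757 + 12)) = 1/(14 - 94244/(-168745)) = 1/(14 - 94244*(-1/168745)) = 1/(14 + 94244/168745) = 1/(2456674/168745) = 168745/2456674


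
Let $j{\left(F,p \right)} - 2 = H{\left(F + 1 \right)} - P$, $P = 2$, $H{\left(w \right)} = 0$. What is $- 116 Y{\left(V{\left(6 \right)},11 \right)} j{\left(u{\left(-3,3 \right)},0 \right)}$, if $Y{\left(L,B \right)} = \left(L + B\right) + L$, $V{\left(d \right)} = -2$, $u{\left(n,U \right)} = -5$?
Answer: $0$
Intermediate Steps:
$j{\left(F,p \right)} = 0$ ($j{\left(F,p \right)} = 2 + \left(0 - 2\right) = 2 - 2 = 0$)
$Y{\left(L,B \right)} = B + 2 L$ ($Y{\left(L,B \right)} = \left(B + L\right) + L = B + 2 L$)
$- 116 Y{\left(V{\left(6 \right)},11 \right)} j{\left(u{\left(-3,3 \right)},0 \right)} = - 116 \left(11 + 2 \left(-2\right)\right) 0 = - 116 \left(11 - 4\right) 0 = \left(-116\right) 7 \cdot 0 = \left(-812\right) 0 = 0$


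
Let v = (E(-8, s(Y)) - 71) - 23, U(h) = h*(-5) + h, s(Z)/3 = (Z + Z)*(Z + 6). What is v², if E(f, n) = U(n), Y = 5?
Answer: 1999396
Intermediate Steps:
s(Z) = 6*Z*(6 + Z) (s(Z) = 3*((Z + Z)*(Z + 6)) = 3*((2*Z)*(6 + Z)) = 3*(2*Z*(6 + Z)) = 6*Z*(6 + Z))
U(h) = -4*h (U(h) = -5*h + h = -4*h)
E(f, n) = -4*n
v = -1414 (v = (-24*5*(6 + 5) - 71) - 23 = (-24*5*11 - 71) - 23 = (-4*330 - 71) - 23 = (-1320 - 71) - 23 = -1391 - 23 = -1414)
v² = (-1414)² = 1999396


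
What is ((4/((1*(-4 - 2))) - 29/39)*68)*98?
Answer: -366520/39 ≈ -9398.0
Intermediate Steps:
((4/((1*(-4 - 2))) - 29/39)*68)*98 = ((4/((1*(-6))) - 29*1/39)*68)*98 = ((4/(-6) - 29/39)*68)*98 = ((4*(-⅙) - 29/39)*68)*98 = ((-⅔ - 29/39)*68)*98 = -55/39*68*98 = -3740/39*98 = -366520/39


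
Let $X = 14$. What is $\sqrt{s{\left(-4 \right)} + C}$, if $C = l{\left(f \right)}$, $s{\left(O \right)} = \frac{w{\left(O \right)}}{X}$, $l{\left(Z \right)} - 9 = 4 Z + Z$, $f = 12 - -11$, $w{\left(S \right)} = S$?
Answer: $\frac{\sqrt{6062}}{7} \approx 11.123$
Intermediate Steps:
$f = 23$ ($f = 12 + 11 = 23$)
$l{\left(Z \right)} = 9 + 5 Z$ ($l{\left(Z \right)} = 9 + \left(4 Z + Z\right) = 9 + 5 Z$)
$s{\left(O \right)} = \frac{O}{14}$
$C = 124$ ($C = 9 + 5 \cdot 23 = 9 + 115 = 124$)
$\sqrt{s{\left(-4 \right)} + C} = \sqrt{\frac{1}{14} \left(-4\right) + 124} = \sqrt{- \frac{2}{7} + 124} = \sqrt{\frac{866}{7}} = \frac{\sqrt{6062}}{7}$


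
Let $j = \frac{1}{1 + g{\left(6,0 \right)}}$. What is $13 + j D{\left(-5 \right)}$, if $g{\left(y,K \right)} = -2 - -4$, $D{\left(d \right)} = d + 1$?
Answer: $\frac{35}{3} \approx 11.667$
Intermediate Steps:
$D{\left(d \right)} = 1 + d$
$g{\left(y,K \right)} = 2$ ($g{\left(y,K \right)} = -2 + 4 = 2$)
$j = \frac{1}{3}$ ($j = \frac{1}{1 + 2} = \frac{1}{3} \approx 0.33333$)
$13 + j D{\left(-5 \right)} = 13 + \frac{1 - 5}{3} = 13 + \frac{1}{3} \left(-4\right) = 13 - \frac{4}{3} = \frac{35}{3}$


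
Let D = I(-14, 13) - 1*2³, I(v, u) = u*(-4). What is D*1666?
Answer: -99960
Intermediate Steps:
I(v, u) = -4*u
D = -60 (D = -4*13 - 1*2³ = -52 - 1*8 = -52 - 8 = -60)
D*1666 = -60*1666 = -99960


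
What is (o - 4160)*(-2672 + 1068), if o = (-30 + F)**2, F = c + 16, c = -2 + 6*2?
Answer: 6646976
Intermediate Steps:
c = 10 (c = -2 + 12 = 10)
F = 26 (F = 10 + 16 = 26)
o = 16 (o = (-30 + 26)**2 = (-4)**2 = 16)
(o - 4160)*(-2672 + 1068) = (16 - 4160)*(-2672 + 1068) = -4144*(-1604) = 6646976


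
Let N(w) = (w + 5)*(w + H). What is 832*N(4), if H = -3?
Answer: 7488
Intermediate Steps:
N(w) = (-3 + w)*(5 + w) (N(w) = (w + 5)*(w - 3) = (5 + w)*(-3 + w) = (-3 + w)*(5 + w))
832*N(4) = 832*(-15 + 4² + 2*4) = 832*(-15 + 16 + 8) = 832*9 = 7488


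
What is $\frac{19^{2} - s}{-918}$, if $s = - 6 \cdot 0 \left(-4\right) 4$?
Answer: $- \frac{361}{918} \approx -0.39325$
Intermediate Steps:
$s = 0$ ($s = \left(-6\right) 0 \cdot 4 = 0 \cdot 4 = 0$)
$\frac{19^{2} - s}{-918} = \frac{19^{2} - 0}{-918} = \left(361 + 0\right) \left(- \frac{1}{918}\right) = 361 \left(- \frac{1}{918}\right) = - \frac{361}{918}$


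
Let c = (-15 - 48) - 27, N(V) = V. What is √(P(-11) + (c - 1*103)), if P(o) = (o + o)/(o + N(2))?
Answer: 7*I*√35/3 ≈ 13.804*I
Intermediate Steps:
P(o) = 2*o/(2 + o) (P(o) = (o + o)/(o + 2) = (2*o)/(2 + o) = 2*o/(2 + o))
c = -90 (c = -63 - 27 = -90)
√(P(-11) + (c - 1*103)) = √(2*(-11)/(2 - 11) + (-90 - 1*103)) = √(2*(-11)/(-9) + (-90 - 103)) = √(2*(-11)*(-⅑) - 193) = √(22/9 - 193) = √(-1715/9) = 7*I*√35/3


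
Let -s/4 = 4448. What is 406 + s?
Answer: -17386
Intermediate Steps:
s = -17792 (s = -4*4448 = -17792)
406 + s = 406 - 17792 = -17386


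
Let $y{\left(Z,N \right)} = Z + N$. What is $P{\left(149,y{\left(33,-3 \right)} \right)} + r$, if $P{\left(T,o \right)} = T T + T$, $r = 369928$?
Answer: $392278$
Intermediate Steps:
$y{\left(Z,N \right)} = N + Z$
$P{\left(T,o \right)} = T + T^{2}$ ($P{\left(T,o \right)} = T^{2} + T = T + T^{2}$)
$P{\left(149,y{\left(33,-3 \right)} \right)} + r = 149 \left(1 + 149\right) + 369928 = 149 \cdot 150 + 369928 = 22350 + 369928 = 392278$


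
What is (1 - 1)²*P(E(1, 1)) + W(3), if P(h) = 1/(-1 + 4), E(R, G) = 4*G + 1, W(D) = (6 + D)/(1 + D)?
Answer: 9/4 ≈ 2.2500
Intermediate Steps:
W(D) = (6 + D)/(1 + D)
E(R, G) = 1 + 4*G
P(h) = ⅓ (P(h) = 1/3 = ⅓)
(1 - 1)²*P(E(1, 1)) + W(3) = (1 - 1)²*(⅓) + (6 + 3)/(1 + 3) = 0²*(⅓) + 9/4 = 0*(⅓) + (¼)*9 = 0 + 9/4 = 9/4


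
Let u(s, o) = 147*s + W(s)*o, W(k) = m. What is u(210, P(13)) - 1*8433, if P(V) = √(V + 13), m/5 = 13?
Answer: 22437 + 65*√26 ≈ 22768.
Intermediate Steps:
m = 65 (m = 5*13 = 65)
W(k) = 65
P(V) = √(13 + V)
u(s, o) = 65*o + 147*s (u(s, o) = 147*s + 65*o = 65*o + 147*s)
u(210, P(13)) - 1*8433 = (65*√(13 + 13) + 147*210) - 1*8433 = (65*√26 + 30870) - 8433 = (30870 + 65*√26) - 8433 = 22437 + 65*√26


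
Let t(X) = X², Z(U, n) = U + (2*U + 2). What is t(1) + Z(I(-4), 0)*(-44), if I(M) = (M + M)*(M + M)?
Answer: -8535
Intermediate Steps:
I(M) = 4*M² (I(M) = (2*M)*(2*M) = 4*M²)
Z(U, n) = 2 + 3*U (Z(U, n) = U + (2 + 2*U) = 2 + 3*U)
t(1) + Z(I(-4), 0)*(-44) = 1² + (2 + 3*(4*(-4)²))*(-44) = 1 + (2 + 3*(4*16))*(-44) = 1 + (2 + 3*64)*(-44) = 1 + (2 + 192)*(-44) = 1 + 194*(-44) = 1 - 8536 = -8535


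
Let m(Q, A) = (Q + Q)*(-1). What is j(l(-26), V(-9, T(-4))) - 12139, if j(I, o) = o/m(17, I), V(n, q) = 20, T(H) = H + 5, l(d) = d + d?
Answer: -206373/17 ≈ -12140.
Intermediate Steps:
l(d) = 2*d
T(H) = 5 + H
m(Q, A) = -2*Q (m(Q, A) = (2*Q)*(-1) = -2*Q)
j(I, o) = -o/34 (j(I, o) = o/((-2*17)) = o/(-34) = o*(-1/34) = -o/34)
j(l(-26), V(-9, T(-4))) - 12139 = -1/34*20 - 12139 = -10/17 - 12139 = -206373/17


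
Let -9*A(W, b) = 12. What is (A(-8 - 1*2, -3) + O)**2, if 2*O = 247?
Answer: 537289/36 ≈ 14925.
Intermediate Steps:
A(W, b) = -4/3 (A(W, b) = -1/9*12 = -4/3)
O = 247/2 (O = (1/2)*247 = 247/2 ≈ 123.50)
(A(-8 - 1*2, -3) + O)**2 = (-4/3 + 247/2)**2 = (733/6)**2 = 537289/36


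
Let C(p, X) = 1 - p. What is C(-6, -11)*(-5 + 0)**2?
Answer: 175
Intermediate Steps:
C(-6, -11)*(-5 + 0)**2 = (1 - 1*(-6))*(-5 + 0)**2 = (1 + 6)*(-5)**2 = 7*25 = 175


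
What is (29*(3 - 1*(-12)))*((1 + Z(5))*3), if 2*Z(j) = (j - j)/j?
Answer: 1305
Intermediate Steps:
Z(j) = 0 (Z(j) = ((j - j)/j)/2 = (0/j)/2 = (½)*0 = 0)
(29*(3 - 1*(-12)))*((1 + Z(5))*3) = (29*(3 - 1*(-12)))*((1 + 0)*3) = (29*(3 + 12))*(1*3) = (29*15)*3 = 435*3 = 1305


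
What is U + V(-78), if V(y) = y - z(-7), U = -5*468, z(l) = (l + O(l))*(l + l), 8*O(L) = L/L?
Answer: -10057/4 ≈ -2514.3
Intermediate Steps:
O(L) = 1/8 (O(L) = (L/L)/8 = (1/8)*1 = 1/8)
z(l) = 2*l*(1/8 + l) (z(l) = (l + 1/8)*(l + l) = (1/8 + l)*(2*l) = 2*l*(1/8 + l))
U = -2340
V(y) = -385/4 + y (V(y) = y - (-7)*(1 + 8*(-7))/4 = y - (-7)*(1 - 56)/4 = y - (-7)*(-55)/4 = y - 1*385/4 = y - 385/4 = -385/4 + y)
U + V(-78) = -2340 + (-385/4 - 78) = -2340 - 697/4 = -10057/4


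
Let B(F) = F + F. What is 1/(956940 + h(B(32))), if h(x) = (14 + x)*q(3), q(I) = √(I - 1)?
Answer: 79745/76311179286 - 13*√2/152622358572 ≈ 1.0449e-6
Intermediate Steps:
q(I) = √(-1 + I)
B(F) = 2*F
h(x) = √2*(14 + x) (h(x) = (14 + x)*√(-1 + 3) = (14 + x)*√2 = √2*(14 + x))
1/(956940 + h(B(32))) = 1/(956940 + √2*(14 + 2*32)) = 1/(956940 + √2*(14 + 64)) = 1/(956940 + √2*78) = 1/(956940 + 78*√2)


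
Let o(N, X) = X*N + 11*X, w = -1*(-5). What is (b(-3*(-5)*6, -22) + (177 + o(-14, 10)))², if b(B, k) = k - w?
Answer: 14400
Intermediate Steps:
w = 5
b(B, k) = -5 + k (b(B, k) = k - 1*5 = k - 5 = -5 + k)
o(N, X) = 11*X + N*X (o(N, X) = N*X + 11*X = 11*X + N*X)
(b(-3*(-5)*6, -22) + (177 + o(-14, 10)))² = ((-5 - 22) + (177 + 10*(11 - 14)))² = (-27 + (177 + 10*(-3)))² = (-27 + (177 - 30))² = (-27 + 147)² = 120² = 14400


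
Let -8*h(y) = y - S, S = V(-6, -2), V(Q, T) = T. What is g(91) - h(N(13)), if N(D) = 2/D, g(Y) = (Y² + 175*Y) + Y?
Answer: 631729/26 ≈ 24297.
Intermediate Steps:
g(Y) = Y² + 176*Y
S = -2
h(y) = -¼ - y/8 (h(y) = -(y - 1*(-2))/8 = -(y + 2)/8 = -(2 + y)/8 = -¼ - y/8)
g(91) - h(N(13)) = 91*(176 + 91) - (-¼ - 1/(4*13)) = 91*267 - (-¼ - 1/(4*13)) = 24297 - (-¼ - ⅛*2/13) = 24297 - (-¼ - 1/52) = 24297 - 1*(-7/26) = 24297 + 7/26 = 631729/26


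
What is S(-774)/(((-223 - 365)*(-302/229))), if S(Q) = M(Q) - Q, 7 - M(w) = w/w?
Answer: 14885/14798 ≈ 1.0059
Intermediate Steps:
M(w) = 6 (M(w) = 7 - w/w = 7 - 1*1 = 7 - 1 = 6)
S(Q) = 6 - Q
S(-774)/(((-223 - 365)*(-302/229))) = (6 - 1*(-774))/(((-223 - 365)*(-302/229))) = (6 + 774)/((-(-177576)/229)) = 780/((-588*(-302/229))) = 780/(177576/229) = 780*(229/177576) = 14885/14798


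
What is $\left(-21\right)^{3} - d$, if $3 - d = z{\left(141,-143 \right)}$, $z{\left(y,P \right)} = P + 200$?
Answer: $-9207$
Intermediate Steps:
$z{\left(y,P \right)} = 200 + P$
$d = -54$ ($d = 3 - \left(200 - 143\right) = 3 - 57 = -54$)
$\left(-21\right)^{3} - d = \left(-21\right)^{3} - -54 = -9261 + 54 = -9207$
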